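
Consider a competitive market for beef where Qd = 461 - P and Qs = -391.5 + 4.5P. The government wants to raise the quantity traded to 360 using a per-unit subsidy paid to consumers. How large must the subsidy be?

Required subsidy s = 66 per unit

At Q = 360, invert demand for the buyer price: Pb = (461 − 360)/1 = 101; invert supply for the seller price: Ps = (360 − (-391.5))/4.5 = 167.
The subsidy must fill the gap: s = Ps − Pb = 167 − 101 = 66.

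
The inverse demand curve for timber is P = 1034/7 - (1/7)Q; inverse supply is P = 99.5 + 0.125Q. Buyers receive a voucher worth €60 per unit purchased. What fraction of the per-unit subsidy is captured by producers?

Producer share = 7/15

Pre-subsidy: 1034/7 - (1/7)Q = 99.5 + 0.125Q gives Q* = 180 and P* = 122.
With the rebate, buyers effectively pay Pb = Ps − 60, where Ps is the price sellers receive.
On the curves, Pb = 1034/7 - (1/7)Q and Ps = 99.5 + 0.125Q; the wedge Ps − Pb = 60 gives 99.5 + 0.125Q − (1034/7 - (1/7)Q) = 60, so Q' = 404.
Then Pb = 1034/7 − (1/7)·404 = 90 and Ps = 99.5 + 0.125·404 = 150.
Buyers' price falls by P* − Pb = 122 − 90 = 32; sellers' price rises by Ps − P* = 150 − 122 = 28.
So producers capture 28/60 = 7/15 of each unit of subsidy.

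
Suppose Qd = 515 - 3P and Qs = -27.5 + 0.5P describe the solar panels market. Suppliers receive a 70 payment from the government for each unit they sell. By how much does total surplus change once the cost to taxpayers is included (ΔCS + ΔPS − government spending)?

Net change in total surplus = -1050

Pre-subsidy: 515 - 3P = -27.5 + 0.5P gives P* = 155, Q* = 50.
With the subsidy, sellers receive Ps = Pb + 70 for each unit, where Pb is the price buyers pay.
Supply in terms of Pb becomes Qs = -27.5 + 0.5(Pb + 70) = 7.5 + 0.5Pb. Setting this equal to demand: 515 - 3Pb = 7.5 + 0.5Pb, so Pb = 145.
Sellers receive Ps = 145 + 70 = 215; Q' = 515 − 3·145 = 80.
ΔCS = ½(50 + 80)(155 − 145) = 650; ΔPS = ½(50 + 80)(215 − 155) = 3900.
Government spending = 70 × 80 = 5600.
Net change = 650 + 3900 − 5600 = -1050. The loss equals the DWL triangle ½·70·30.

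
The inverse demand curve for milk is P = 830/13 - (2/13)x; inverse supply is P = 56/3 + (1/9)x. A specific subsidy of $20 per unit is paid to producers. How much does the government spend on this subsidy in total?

Government cost = $4920

Pre-subsidy: 830/13 - (2/13)x = 56/3 + (1/9)x gives x* = 5286/31 and P* = 1166/31.
With the subsidy, sellers receive Ps = Pb + 20 for each unit, where Pb is the price buyers pay.
On the curves, Pb = 830/13 - (2/13)x and Ps = 56/3 + (1/9)x; the wedge Ps − Pb = 20 gives 56/3 + (1/9)x − (830/13 - (2/13)x) = 20, so x' = 246.
Then Pb = 830/13 − (2/13)·246 = 26 and Ps = 56/3 + (1/9)·246 = 46.
Government outlay = subsidy × quantity = 20 × 246 = 4920.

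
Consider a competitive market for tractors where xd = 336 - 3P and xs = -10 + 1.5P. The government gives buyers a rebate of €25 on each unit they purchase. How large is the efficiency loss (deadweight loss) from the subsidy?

Deadweight loss = €312.5

Pre-subsidy: 336 - 3P = -10 + 1.5P gives P* = 692/9, x* = 316/3.
With the rebate, buyers effectively pay Pb = Ps − 25, where Ps is the price sellers receive.
Demand in terms of Ps becomes xd = 336 − 3(Ps − 25) = 411 - 3Ps. Setting this equal to supply: 411 - 3Ps = -10 + 1.5Ps, so Ps = 842/9.
Buyers pay Pb = 842/9 − 25 = 617/9; x' = -10 + 1.5·(842/9) = 391/3.
The subsidy expands output by 391/3 − 316/3 = 25 past the efficient level; on those units the gap between marginal cost and willingness to pay runs from 0 up to 25.
DWL = ½ × 25 × 25 = 312.5.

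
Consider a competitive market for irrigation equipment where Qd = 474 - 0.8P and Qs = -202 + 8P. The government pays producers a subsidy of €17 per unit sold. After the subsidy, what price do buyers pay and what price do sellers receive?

Buyers pay 675/11; sellers receive 862/11

Pre-subsidy: 474 - 0.8P = -202 + 8P gives P* = 845/11, Q* = 4538/11.
With the subsidy, sellers receive Ps = Pb + 17 for each unit, where Pb is the price buyers pay.
Supply in terms of Pb becomes Qs = -202 + 8(Pb + 17) = -66 + 8Pb. Setting this equal to demand: 474 - 0.8Pb = -66 + 8Pb, so Pb = 675/11.
Sellers receive Ps = 675/11 + 17 = 862/11; Q' = 474 − 0.8·(675/11) = 4674/11.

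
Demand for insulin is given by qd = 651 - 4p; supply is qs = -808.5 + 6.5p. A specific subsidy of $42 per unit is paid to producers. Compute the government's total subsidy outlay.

Pre-subsidy: 651 - 4p = -808.5 + 6.5p gives p* = 139, q* = 95.
With the subsidy, sellers receive ps = pb + 42 for each unit, where pb is the price buyers pay.
Supply in terms of pb becomes qs = -808.5 + 6.5(pb + 42) = -535.5 + 6.5pb. Setting this equal to demand: 651 - 4pb = -535.5 + 6.5pb, so pb = 113.
Sellers receive ps = 113 + 42 = 155; q' = 651 − 4·113 = 199.
Government outlay = subsidy × quantity = 42 × 199 = 8358.

Government cost = $8358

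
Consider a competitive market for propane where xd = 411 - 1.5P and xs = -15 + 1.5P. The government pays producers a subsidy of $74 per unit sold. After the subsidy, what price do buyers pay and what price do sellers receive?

Pre-subsidy: 411 - 1.5P = -15 + 1.5P gives P* = 142, x* = 198.
With the subsidy, sellers receive Ps = Pb + 74 for each unit, where Pb is the price buyers pay.
Supply in terms of Pb becomes xs = -15 + 1.5(Pb + 74) = 96 + 1.5Pb. Setting this equal to demand: 411 - 1.5Pb = 96 + 1.5Pb, so Pb = 105.
Sellers receive Ps = 105 + 74 = 179; x' = 411 − 1.5·105 = 253.5.

Buyers pay $105; sellers receive $179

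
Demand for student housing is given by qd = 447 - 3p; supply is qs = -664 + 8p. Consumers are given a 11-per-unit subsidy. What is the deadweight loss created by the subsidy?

Deadweight loss = 132

Pre-subsidy: 447 - 3p = -664 + 8p gives p* = 101, q* = 144.
With the rebate, buyers effectively pay pb = ps − 11, where ps is the price sellers receive.
Demand in terms of ps becomes qd = 447 − 3(ps − 11) = 480 - 3ps. Setting this equal to supply: 480 - 3ps = -664 + 8ps, so ps = 104.
Buyers pay pb = 104 − 11 = 93; q' = -664 + 8·104 = 168.
The subsidy expands output by 168 − 144 = 24 past the efficient level; on those units the gap between marginal cost and willingness to pay runs from 0 up to 11.
DWL = ½ × 11 × 24 = 132.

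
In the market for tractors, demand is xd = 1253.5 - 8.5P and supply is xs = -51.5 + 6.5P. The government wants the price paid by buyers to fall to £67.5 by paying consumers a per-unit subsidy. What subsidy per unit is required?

Required subsidy s = £45 per unit

At a buyer price of 67.5, quantity demanded is 1253.5 − 8.5·67.5 = 679.75.
Sellers supply 679.75 only when they receive Ps with -51.5 + 6.5·Ps = 679.75, i.e. Ps = 112.5.
s = Ps − Pb = 112.5 − 67.5 = 45.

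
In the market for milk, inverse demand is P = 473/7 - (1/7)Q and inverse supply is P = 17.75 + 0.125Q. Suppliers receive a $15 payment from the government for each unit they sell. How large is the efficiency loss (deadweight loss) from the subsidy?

Deadweight loss = $420

Pre-subsidy: 473/7 - (1/7)Q = 17.75 + 0.125Q gives Q* = 186 and P* = 41.
With the subsidy, sellers receive Ps = Pb + 15 for each unit, where Pb is the price buyers pay.
On the curves, Pb = 473/7 - (1/7)Q and Ps = 17.75 + 0.125Q; the wedge Ps − Pb = 15 gives 17.75 + 0.125Q − (473/7 - (1/7)Q) = 15, so Q' = 242.
Then Pb = 473/7 − (1/7)·242 = 33 and Ps = 17.75 + 0.125·242 = 48.
The subsidy expands output by 242 − 186 = 56 past the efficient level; on those units the gap between marginal cost and willingness to pay runs from 0 up to 15.
DWL = ½ × 15 × 56 = 420.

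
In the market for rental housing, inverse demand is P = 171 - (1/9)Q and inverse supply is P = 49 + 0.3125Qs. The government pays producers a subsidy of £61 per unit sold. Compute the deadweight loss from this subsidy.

Deadweight loss = £4392

Pre-subsidy: 171 - (1/9)Q = 49 + 0.3125Q gives Q* = 288 and P* = 139.
With the subsidy, sellers receive Ps = Pb + 61 for each unit, where Pb is the price buyers pay.
On the curves, Pb = 171 - (1/9)Q and Ps = 49 + 0.3125Q; the wedge Ps − Pb = 61 gives 49 + 0.3125Q − (171 - (1/9)Q) = 61, so Q' = 432.
Then Pb = 171 − (1/9)·432 = 123 and Ps = 49 + 0.3125·432 = 184.
The subsidy expands output by 432 − 288 = 144 past the efficient level; on those units the gap between marginal cost and willingness to pay runs from 0 up to 61.
DWL = ½ × 61 × 144 = 4392.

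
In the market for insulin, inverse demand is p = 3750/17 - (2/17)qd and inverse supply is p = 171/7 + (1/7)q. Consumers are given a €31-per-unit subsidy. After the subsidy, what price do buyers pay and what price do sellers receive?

Pre-subsidy: 3750/17 - (2/17)q = 171/7 + (1/7)q gives q* = 753 and p* = 132.
With the rebate, buyers effectively pay pb = ps − 31, where ps is the price sellers receive.
On the curves, pb = 3750/17 - (2/17)q and ps = 171/7 + (1/7)q; the wedge ps − pb = 31 gives 171/7 + (1/7)q − (3750/17 - (2/17)q) = 31, so q' = 872.
Then pb = 3750/17 − (2/17)·872 = 118 and ps = 171/7 + (1/7)·872 = 149.

Buyers pay €118; sellers receive €149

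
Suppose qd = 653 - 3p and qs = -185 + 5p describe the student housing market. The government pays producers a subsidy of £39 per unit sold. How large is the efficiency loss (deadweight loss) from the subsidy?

Deadweight loss = £1425.9375

Pre-subsidy: 653 - 3p = -185 + 5p gives p* = 104.75, q* = 338.75.
With the subsidy, sellers receive ps = pb + 39 for each unit, where pb is the price buyers pay.
Supply in terms of pb becomes qs = -185 + 5(pb + 39) = 10 + 5pb. Setting this equal to demand: 653 - 3pb = 10 + 5pb, so pb = 80.375.
Sellers receive ps = 80.375 + 39 = 119.375; q' = 653 − 3·80.375 = 411.875.
The subsidy expands output by 411.875 − 338.75 = 73.125 past the efficient level; on those units the gap between marginal cost and willingness to pay runs from 0 up to 39.
DWL = ½ × 39 × 73.125 = 1425.9375.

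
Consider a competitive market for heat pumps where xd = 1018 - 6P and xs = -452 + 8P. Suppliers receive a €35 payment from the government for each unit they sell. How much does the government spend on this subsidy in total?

Government cost = €17780

Pre-subsidy: 1018 - 6P = -452 + 8P gives P* = 105, x* = 388.
With the subsidy, sellers receive Ps = Pb + 35 for each unit, where Pb is the price buyers pay.
Supply in terms of Pb becomes xs = -452 + 8(Pb + 35) = -172 + 8Pb. Setting this equal to demand: 1018 - 6Pb = -172 + 8Pb, so Pb = 85.
Sellers receive Ps = 85 + 35 = 120; x' = 1018 − 6·85 = 508.
Government outlay = subsidy × quantity = 35 × 508 = 17780.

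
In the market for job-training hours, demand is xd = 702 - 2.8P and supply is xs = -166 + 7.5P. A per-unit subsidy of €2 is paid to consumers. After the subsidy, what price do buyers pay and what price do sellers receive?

Buyers pay 8530/103; sellers receive 8736/103

Pre-subsidy: 702 - 2.8P = -166 + 7.5P gives P* = 8680/103, x* = 48002/103.
With the rebate, buyers effectively pay Pb = Ps − 2, where Ps is the price sellers receive.
Demand in terms of Ps becomes xd = 702 − 2.8(Ps − 2) = 707.6 - 2.8Ps. Setting this equal to supply: 707.6 - 2.8Ps = -166 + 7.5Ps, so Ps = 8736/103.
Buyers pay Pb = 8736/103 − 2 = 8530/103; x' = -166 + 7.5·(8736/103) = 48422/103.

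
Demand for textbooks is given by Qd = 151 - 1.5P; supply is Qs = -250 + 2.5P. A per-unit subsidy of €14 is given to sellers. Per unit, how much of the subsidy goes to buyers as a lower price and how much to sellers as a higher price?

Pre-subsidy: 151 - 1.5P = -250 + 2.5P gives P* = 100.25, Q* = 0.625.
With the subsidy, sellers receive Ps = Pb + 14 for each unit, where Pb is the price buyers pay.
Supply in terms of Pb becomes Qs = -250 + 2.5(Pb + 14) = -215 + 2.5Pb. Setting this equal to demand: 151 - 1.5Pb = -215 + 2.5Pb, so Pb = 91.5.
Sellers receive Ps = 91.5 + 14 = 105.5; Q' = 151 − 1.5·91.5 = 13.75.
Buyers' price falls by P* − Pb = 100.25 − 91.5 = 8.75; sellers' price rises by Ps − P* = 105.5 − 100.25 = 5.25.

Buyers gain €8.75 per unit; sellers gain €5.25 per unit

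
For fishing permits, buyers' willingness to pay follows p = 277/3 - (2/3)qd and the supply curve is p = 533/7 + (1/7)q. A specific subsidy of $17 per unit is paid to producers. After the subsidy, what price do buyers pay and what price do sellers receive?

Buyers pay $65; sellers receive $82

Pre-subsidy: 277/3 - (2/3)q = 533/7 + (1/7)q gives q* = 20 and p* = 79.
With the subsidy, sellers receive ps = pb + 17 for each unit, where pb is the price buyers pay.
On the curves, pb = 277/3 - (2/3)q and ps = 533/7 + (1/7)q; the wedge ps − pb = 17 gives 533/7 + (1/7)q − (277/3 - (2/3)q) = 17, so q' = 41.
Then pb = 277/3 − (2/3)·41 = 65 and ps = 533/7 + (1/7)·41 = 82.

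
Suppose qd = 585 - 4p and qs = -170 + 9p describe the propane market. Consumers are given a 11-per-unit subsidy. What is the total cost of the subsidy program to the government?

Pre-subsidy: 585 - 4p = -170 + 9p gives p* = 755/13, q* = 4585/13.
With the rebate, buyers effectively pay pb = ps − 11, where ps is the price sellers receive.
Demand in terms of ps becomes qd = 585 − 4(ps − 11) = 629 - 4ps. Setting this equal to supply: 629 - 4ps = -170 + 9ps, so ps = 799/13.
Buyers pay pb = 799/13 − 11 = 656/13; q' = -170 + 9·(799/13) = 4981/13.
Government outlay = subsidy × quantity = 11 × 4981/13 = 54791/13.

Government cost = 54791/13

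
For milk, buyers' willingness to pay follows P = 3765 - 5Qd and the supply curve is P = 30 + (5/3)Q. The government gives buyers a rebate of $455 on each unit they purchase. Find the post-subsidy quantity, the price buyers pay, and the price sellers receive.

Pre-subsidy: 3765 - 5Q = 30 + (5/3)Q gives Q* = 560.25 and P* = 963.75.
With the rebate, buyers effectively pay Pb = Ps − 455, where Ps is the price sellers receive.
On the curves, Pb = 3765 - 5Q and Ps = 30 + (5/3)Q; the wedge Ps − Pb = 455 gives 30 + (5/3)Q − (3765 - 5Q) = 455, so Q' = 628.5.
Then Pb = 3765 − 5·628.5 = 622.5 and Ps = 30 + (5/3)·628.5 = 1077.5.

Q' = 628.5; buyers pay $622.5; sellers receive $1077.5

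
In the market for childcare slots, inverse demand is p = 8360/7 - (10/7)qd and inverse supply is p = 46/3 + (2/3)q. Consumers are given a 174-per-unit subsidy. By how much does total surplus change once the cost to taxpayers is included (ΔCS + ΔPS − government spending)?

Pre-subsidy: 8360/7 - (10/7)q = 46/3 + (2/3)q gives q* = 12379/22 and p* = 4295/11.
With the rebate, buyers effectively pay pb = ps − 174, where ps is the price sellers receive.
On the curves, pb = 8360/7 - (10/7)q and ps = 46/3 + (2/3)q; the wedge ps − pb = 174 gives 46/3 + (2/3)q − (8360/7 - (10/7)q) = 174, so q' = 7103/11.
Then pb = 8360/7 − (10/7)·(7103/11) = 2990/11 and ps = 46/3 + (2/3)·(7103/11) = 4904/11.
ΔCS = ½(12379/22 + 7103/11)(4295/11 − 2990/11) = 34693425/484; ΔPS = ½(12379/22 + 7103/11)(4904/11 − 4295/11) = 16190265/484.
Government spending = 174 × 7103/11 = 1235922/11.
Net change = 34693425/484 + 16190265/484 − 1235922/11 = -158949/22. The loss equals the DWL triangle ½·174·1827/22.

Net change in total surplus = -158949/22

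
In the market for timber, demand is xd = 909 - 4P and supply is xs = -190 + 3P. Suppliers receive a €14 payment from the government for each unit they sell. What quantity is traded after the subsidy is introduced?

Pre-subsidy: 909 - 4P = -190 + 3P gives P* = 157, x* = 281.
With the subsidy, sellers receive Ps = Pb + 14 for each unit, where Pb is the price buyers pay.
Supply in terms of Pb becomes xs = -190 + 3(Pb + 14) = -148 + 3Pb. Setting this equal to demand: 909 - 4Pb = -148 + 3Pb, so Pb = 151.
Sellers receive Ps = 151 + 14 = 165; x' = 909 − 4·151 = 305.

x' = 305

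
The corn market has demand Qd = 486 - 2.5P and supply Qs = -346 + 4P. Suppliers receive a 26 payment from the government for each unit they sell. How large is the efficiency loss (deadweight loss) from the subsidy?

Pre-subsidy: 486 - 2.5P = -346 + 4P gives P* = 128, Q* = 166.
With the subsidy, sellers receive Ps = Pb + 26 for each unit, where Pb is the price buyers pay.
Supply in terms of Pb becomes Qs = -346 + 4(Pb + 26) = -242 + 4Pb. Setting this equal to demand: 486 - 2.5Pb = -242 + 4Pb, so Pb = 112.
Sellers receive Ps = 112 + 26 = 138; Q' = 486 − 2.5·112 = 206.
The subsidy expands output by 206 − 166 = 40 past the efficient level; on those units the gap between marginal cost and willingness to pay runs from 0 up to 26.
DWL = ½ × 26 × 40 = 520.

Deadweight loss = 520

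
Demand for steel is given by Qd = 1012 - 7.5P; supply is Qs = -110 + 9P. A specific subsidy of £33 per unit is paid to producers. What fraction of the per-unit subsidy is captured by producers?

Pre-subsidy: 1012 - 7.5P = -110 + 9P gives P* = 68, Q* = 502.
With the subsidy, sellers receive Ps = Pb + 33 for each unit, where Pb is the price buyers pay.
Supply in terms of Pb becomes Qs = -110 + 9(Pb + 33) = 187 + 9Pb. Setting this equal to demand: 1012 - 7.5Pb = 187 + 9Pb, so Pb = 50.
Sellers receive Ps = 50 + 33 = 83; Q' = 1012 − 7.5·50 = 637.
Buyers' price falls by P* − Pb = 68 − 50 = 18; sellers' price rises by Ps − P* = 83 − 68 = 15.
So producers capture 15/33 = 5/11 of each unit of subsidy.

Producer share = 5/11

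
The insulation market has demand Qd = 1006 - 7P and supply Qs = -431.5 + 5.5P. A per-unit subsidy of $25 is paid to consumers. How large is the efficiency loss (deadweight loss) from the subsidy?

Pre-subsidy: 1006 - 7P = -431.5 + 5.5P gives P* = 115, Q* = 201.
With the rebate, buyers effectively pay Pb = Ps − 25, where Ps is the price sellers receive.
Demand in terms of Ps becomes Qd = 1006 − 7(Ps − 25) = 1181 - 7Ps. Setting this equal to supply: 1181 - 7Ps = -431.5 + 5.5Ps, so Ps = 129.
Buyers pay Pb = 129 − 25 = 104; Q' = -431.5 + 5.5·129 = 278.
The subsidy expands output by 278 − 201 = 77 past the efficient level; on those units the gap between marginal cost and willingness to pay runs from 0 up to 25.
DWL = ½ × 25 × 77 = 962.5.

Deadweight loss = $962.5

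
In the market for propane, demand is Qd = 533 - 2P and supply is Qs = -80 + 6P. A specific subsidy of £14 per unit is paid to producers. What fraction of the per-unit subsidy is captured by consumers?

Consumer share = 0.75

Pre-subsidy: 533 - 2P = -80 + 6P gives P* = 76.625, Q* = 379.75.
With the subsidy, sellers receive Ps = Pb + 14 for each unit, where Pb is the price buyers pay.
Supply in terms of Pb becomes Qs = -80 + 6(Pb + 14) = 4 + 6Pb. Setting this equal to demand: 533 - 2Pb = 4 + 6Pb, so Pb = 66.125.
Sellers receive Ps = 66.125 + 14 = 80.125; Q' = 533 − 2·66.125 = 400.75.
Buyers' price falls by P* − Pb = 76.625 − 66.125 = 10.5; sellers' price rises by Ps − P* = 80.125 − 76.625 = 3.5.
So consumers capture 10.5/14 = 0.75 of each unit of subsidy.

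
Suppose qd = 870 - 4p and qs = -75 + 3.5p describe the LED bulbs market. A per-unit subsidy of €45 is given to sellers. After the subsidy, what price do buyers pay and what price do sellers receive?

Pre-subsidy: 870 - 4p = -75 + 3.5p gives p* = 126, q* = 366.
With the subsidy, sellers receive ps = pb + 45 for each unit, where pb is the price buyers pay.
Supply in terms of pb becomes qs = -75 + 3.5(pb + 45) = 82.5 + 3.5pb. Setting this equal to demand: 870 - 4pb = 82.5 + 3.5pb, so pb = 105.
Sellers receive ps = 105 + 45 = 150; q' = 870 − 4·105 = 450.

Buyers pay €105; sellers receive €150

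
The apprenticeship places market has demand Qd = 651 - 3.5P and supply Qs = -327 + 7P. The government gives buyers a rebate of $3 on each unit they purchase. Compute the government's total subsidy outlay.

Government cost = $996

Pre-subsidy: 651 - 3.5P = -327 + 7P gives P* = 652/7, Q* = 325.
With the rebate, buyers effectively pay Pb = Ps − 3, where Ps is the price sellers receive.
Demand in terms of Ps becomes Qd = 651 − 3.5(Ps − 3) = 661.5 - 3.5Ps. Setting this equal to supply: 661.5 - 3.5Ps = -327 + 7Ps, so Ps = 659/7.
Buyers pay Pb = 659/7 − 3 = 638/7; Q' = -327 + 7·(659/7) = 332.
Government outlay = subsidy × quantity = 3 × 332 = 996.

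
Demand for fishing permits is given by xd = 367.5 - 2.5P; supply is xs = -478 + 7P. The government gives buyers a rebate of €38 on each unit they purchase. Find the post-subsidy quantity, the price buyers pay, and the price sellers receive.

x' = 215; buyers pay €61; sellers receive €99

Pre-subsidy: 367.5 - 2.5P = -478 + 7P gives P* = 89, x* = 145.
With the rebate, buyers effectively pay Pb = Ps − 38, where Ps is the price sellers receive.
Demand in terms of Ps becomes xd = 367.5 − 2.5(Ps − 38) = 462.5 - 2.5Ps. Setting this equal to supply: 462.5 - 2.5Ps = -478 + 7Ps, so Ps = 99.
Buyers pay Pb = 99 − 38 = 61; x' = -478 + 7·99 = 215.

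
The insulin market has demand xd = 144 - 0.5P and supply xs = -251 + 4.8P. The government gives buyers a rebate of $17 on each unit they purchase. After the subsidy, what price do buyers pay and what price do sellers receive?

Pre-subsidy: 144 - 0.5P = -251 + 4.8P gives P* = 3950/53, x* = 5657/53.
With the rebate, buyers effectively pay Pb = Ps − 17, where Ps is the price sellers receive.
Demand in terms of Ps becomes xd = 144 − 0.5(Ps − 17) = 152.5 - 0.5Ps. Setting this equal to supply: 152.5 - 0.5Ps = -251 + 4.8Ps, so Ps = 4035/53.
Buyers pay Pb = 4035/53 − 17 = 3134/53; x' = -251 + 4.8·(4035/53) = 6065/53.

Buyers pay 3134/53; sellers receive 4035/53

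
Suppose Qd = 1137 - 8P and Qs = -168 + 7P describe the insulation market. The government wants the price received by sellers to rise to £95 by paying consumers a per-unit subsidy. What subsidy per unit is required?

Required subsidy s = £15 per unit

At a seller price of 95, quantity supplied is -168 + 7·95 = 497.
Buyers absorb 497 only when they pay Pb with 1137 − 8·Pb = 497, i.e. Pb = 80.
s = Ps − Pb = 95 − 80 = 15.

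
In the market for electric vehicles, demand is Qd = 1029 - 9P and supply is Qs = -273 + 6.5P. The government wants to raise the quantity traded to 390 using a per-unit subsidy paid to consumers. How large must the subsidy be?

At Q = 390, invert demand for the buyer price: Pb = (1029 − 390)/9 = 71; invert supply for the seller price: Ps = (390 − (-273))/6.5 = 102.
The subsidy must fill the gap: s = Ps − Pb = 102 − 71 = 31.

Required subsidy s = 31 per unit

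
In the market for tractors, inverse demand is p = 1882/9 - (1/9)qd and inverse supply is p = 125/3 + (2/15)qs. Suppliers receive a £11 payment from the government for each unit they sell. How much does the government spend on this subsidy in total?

Pre-subsidy: 1882/9 - (1/9)q = 125/3 + (2/15)q gives q* = 685 and p* = 133.
With the subsidy, sellers receive ps = pb + 11 for each unit, where pb is the price buyers pay.
On the curves, pb = 1882/9 - (1/9)q and ps = 125/3 + (2/15)q; the wedge ps − pb = 11 gives 125/3 + (2/15)q − (1882/9 - (1/9)q) = 11, so q' = 730.
Then pb = 1882/9 − (1/9)·730 = 128 and ps = 125/3 + (2/15)·730 = 139.
Government outlay = subsidy × quantity = 11 × 730 = 8030.

Government cost = £8030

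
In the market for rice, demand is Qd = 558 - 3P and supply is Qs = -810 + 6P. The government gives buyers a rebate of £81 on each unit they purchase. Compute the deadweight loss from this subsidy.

Pre-subsidy: 558 - 3P = -810 + 6P gives P* = 152, Q* = 102.
With the rebate, buyers effectively pay Pb = Ps − 81, where Ps is the price sellers receive.
Demand in terms of Ps becomes Qd = 558 − 3(Ps − 81) = 801 - 3Ps. Setting this equal to supply: 801 - 3Ps = -810 + 6Ps, so Ps = 179.
Buyers pay Pb = 179 − 81 = 98; Q' = -810 + 6·179 = 264.
The subsidy expands output by 264 − 102 = 162 past the efficient level; on those units the gap between marginal cost and willingness to pay runs from 0 up to 81.
DWL = ½ × 81 × 162 = 6561.

Deadweight loss = £6561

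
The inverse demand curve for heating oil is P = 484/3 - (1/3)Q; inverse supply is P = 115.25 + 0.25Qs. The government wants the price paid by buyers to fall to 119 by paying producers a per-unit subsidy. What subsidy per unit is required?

Required subsidy s = 28 per unit

At a buyer price of 119, quantity demanded is 484 − 3·119 = 127.
Sellers supply 127 only when they receive Ps = 115.25 + 0.25·127 = 147.
s = Ps − Pb = 147 − 119 = 28.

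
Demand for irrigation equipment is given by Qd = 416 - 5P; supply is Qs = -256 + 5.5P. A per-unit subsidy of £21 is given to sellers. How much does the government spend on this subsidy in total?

Government cost = £3171

Pre-subsidy: 416 - 5P = -256 + 5.5P gives P* = 64, Q* = 96.
With the subsidy, sellers receive Ps = Pb + 21 for each unit, where Pb is the price buyers pay.
Supply in terms of Pb becomes Qs = -256 + 5.5(Pb + 21) = -140.5 + 5.5Pb. Setting this equal to demand: 416 - 5Pb = -140.5 + 5.5Pb, so Pb = 53.
Sellers receive Ps = 53 + 21 = 74; Q' = 416 − 5·53 = 151.
Government outlay = subsidy × quantity = 21 × 151 = 3171.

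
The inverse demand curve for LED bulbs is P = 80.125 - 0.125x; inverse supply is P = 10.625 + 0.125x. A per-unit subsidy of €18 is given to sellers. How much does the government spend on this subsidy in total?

Government cost = €6300

Pre-subsidy: 80.125 - 0.125x = 10.625 + 0.125x gives x* = 278 and P* = 45.375.
With the subsidy, sellers receive Ps = Pb + 18 for each unit, where Pb is the price buyers pay.
On the curves, Pb = 80.125 - 0.125x and Ps = 10.625 + 0.125x; the wedge Ps − Pb = 18 gives 10.625 + 0.125x − (80.125 - 0.125x) = 18, so x' = 350.
Then Pb = 80.125 − 0.125·350 = 36.375 and Ps = 10.625 + 0.125·350 = 54.375.
Government outlay = subsidy × quantity = 18 × 350 = 6300.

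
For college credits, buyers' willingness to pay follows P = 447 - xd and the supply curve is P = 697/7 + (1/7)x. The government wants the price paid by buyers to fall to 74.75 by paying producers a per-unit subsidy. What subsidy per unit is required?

At a buyer price of 74.75, quantity demanded is 447 − 1·74.75 = 372.25.
Sellers supply 372.25 only when they receive Ps = 697/7 + (1/7)·372.25 = 152.75.
s = Ps − Pb = 152.75 − 74.75 = 78.

Required subsidy s = 78 per unit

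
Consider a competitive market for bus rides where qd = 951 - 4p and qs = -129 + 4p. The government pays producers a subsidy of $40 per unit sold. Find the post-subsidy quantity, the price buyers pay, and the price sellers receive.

Pre-subsidy: 951 - 4p = -129 + 4p gives p* = 135, q* = 411.
With the subsidy, sellers receive ps = pb + 40 for each unit, where pb is the price buyers pay.
Supply in terms of pb becomes qs = -129 + 4(pb + 40) = 31 + 4pb. Setting this equal to demand: 951 - 4pb = 31 + 4pb, so pb = 115.
Sellers receive ps = 115 + 40 = 155; q' = 951 − 4·115 = 491.

q' = 491; buyers pay $115; sellers receive $155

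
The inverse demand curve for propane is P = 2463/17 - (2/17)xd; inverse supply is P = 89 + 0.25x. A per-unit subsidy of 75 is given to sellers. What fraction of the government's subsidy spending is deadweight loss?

DWL / government spending = 51/178

Pre-subsidy: 2463/17 - (2/17)x = 89 + 0.25x gives x* = 152 and P* = 127.
With the subsidy, sellers receive Ps = Pb + 75 for each unit, where Pb is the price buyers pay.
On the curves, Pb = 2463/17 - (2/17)x and Ps = 89 + 0.25x; the wedge Ps − Pb = 75 gives 89 + 0.25x − (2463/17 - (2/17)x) = 75, so x' = 356.
Then Pb = 2463/17 − (2/17)·356 = 103 and Ps = 89 + 0.25·356 = 178.
ΔCS = ½(152 + 356)(127 − 103) = 6096; ΔPS = ½(152 + 356)(178 − 127) = 12954.
Government spending = 75 × 356 = 26700.
DWL = ½ × 75 × (356 − 152) = 7650; fraction = 7650 / 26700 = 51/178.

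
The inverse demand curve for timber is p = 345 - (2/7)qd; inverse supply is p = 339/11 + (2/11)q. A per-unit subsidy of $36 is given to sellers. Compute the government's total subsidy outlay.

Pre-subsidy: 345 - (2/7)q = 339/11 + (2/11)q gives q* = 672 and p* = 153.
With the subsidy, sellers receive ps = pb + 36 for each unit, where pb is the price buyers pay.
On the curves, pb = 345 - (2/7)q and ps = 339/11 + (2/11)q; the wedge ps − pb = 36 gives 339/11 + (2/11)q − (345 - (2/7)q) = 36, so q' = 749.
Then pb = 345 − (2/7)·749 = 131 and ps = 339/11 + (2/11)·749 = 167.
Government outlay = subsidy × quantity = 36 × 749 = 26964.

Government cost = $26964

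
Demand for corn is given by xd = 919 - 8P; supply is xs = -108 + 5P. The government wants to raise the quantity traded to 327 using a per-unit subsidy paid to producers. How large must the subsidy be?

At x = 327, invert demand for the buyer price: Pb = (919 − 327)/8 = 74; invert supply for the seller price: Ps = (327 − (-108))/5 = 87.
The subsidy must fill the gap: s = Ps − Pb = 87 − 74 = 13.

Required subsidy s = 13 per unit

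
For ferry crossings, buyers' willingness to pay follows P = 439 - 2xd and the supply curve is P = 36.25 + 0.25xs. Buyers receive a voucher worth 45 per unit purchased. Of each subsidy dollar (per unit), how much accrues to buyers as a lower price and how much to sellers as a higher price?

Buyers gain 40 per unit; sellers gain 5 per unit

Pre-subsidy: 439 - 2x = 36.25 + 0.25x gives x* = 179 and P* = 81.
With the rebate, buyers effectively pay Pb = Ps − 45, where Ps is the price sellers receive.
On the curves, Pb = 439 - 2x and Ps = 36.25 + 0.25x; the wedge Ps − Pb = 45 gives 36.25 + 0.25x − (439 - 2x) = 45, so x' = 199.
Then Pb = 439 − 2·199 = 41 and Ps = 36.25 + 0.25·199 = 86.
Buyers' price falls by P* − Pb = 81 − 41 = 40; sellers' price rises by Ps − P* = 86 − 81 = 5.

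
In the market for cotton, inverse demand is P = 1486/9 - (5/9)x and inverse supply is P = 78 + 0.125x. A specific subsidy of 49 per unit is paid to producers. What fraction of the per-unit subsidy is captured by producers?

Producer share = 9/49

Pre-subsidy: 1486/9 - (5/9)x = 78 + 0.125x gives x* = 128 and P* = 94.
With the subsidy, sellers receive Ps = Pb + 49 for each unit, where Pb is the price buyers pay.
On the curves, Pb = 1486/9 - (5/9)x and Ps = 78 + 0.125x; the wedge Ps − Pb = 49 gives 78 + 0.125x − (1486/9 - (5/9)x) = 49, so x' = 200.
Then Pb = 1486/9 − (5/9)·200 = 54 and Ps = 78 + 0.125·200 = 103.
Buyers' price falls by P* − Pb = 94 − 54 = 40; sellers' price rises by Ps − P* = 103 − 94 = 9.
So producers capture 9/49 = 9/49 of each unit of subsidy.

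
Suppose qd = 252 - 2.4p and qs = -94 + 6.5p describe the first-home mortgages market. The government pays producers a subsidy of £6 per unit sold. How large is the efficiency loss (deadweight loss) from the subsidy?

Pre-subsidy: 252 - 2.4p = -94 + 6.5p gives p* = 3460/89, q* = 14124/89.
With the subsidy, sellers receive ps = pb + 6 for each unit, where pb is the price buyers pay.
Supply in terms of pb becomes qs = -94 + 6.5(pb + 6) = -55 + 6.5pb. Setting this equal to demand: 252 - 2.4pb = -55 + 6.5pb, so pb = 3070/89.
Sellers receive ps = 3070/89 + 6 = 3604/89; q' = 252 − 2.4·(3070/89) = 15060/89.
The subsidy expands output by 15060/89 − 14124/89 = 936/89 past the efficient level; on those units the gap between marginal cost and willingness to pay runs from 0 up to 6.
DWL = ½ × 6 × 936/89 = 2808/89.

Deadweight loss = 2808/89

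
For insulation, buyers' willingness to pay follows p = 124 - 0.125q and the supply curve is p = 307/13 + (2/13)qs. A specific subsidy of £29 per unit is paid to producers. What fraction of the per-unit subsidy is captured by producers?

Pre-subsidy: 124 - 0.125q = 307/13 + (2/13)q gives q* = 360 and p* = 79.
With the subsidy, sellers receive ps = pb + 29 for each unit, where pb is the price buyers pay.
On the curves, pb = 124 - 0.125q and ps = 307/13 + (2/13)q; the wedge ps − pb = 29 gives 307/13 + (2/13)q − (124 - 0.125q) = 29, so q' = 464.
Then pb = 124 − 0.125·464 = 66 and ps = 307/13 + (2/13)·464 = 95.
Buyers' price falls by p* − pb = 79 − 66 = 13; sellers' price rises by ps − p* = 95 − 79 = 16.
So producers capture 16/29 = 16/29 of each unit of subsidy.

Producer share = 16/29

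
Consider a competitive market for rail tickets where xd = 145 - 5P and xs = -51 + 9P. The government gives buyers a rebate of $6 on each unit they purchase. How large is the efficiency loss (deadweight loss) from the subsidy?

Pre-subsidy: 145 - 5P = -51 + 9P gives P* = 14, x* = 75.
With the rebate, buyers effectively pay Pb = Ps − 6, where Ps is the price sellers receive.
Demand in terms of Ps becomes xd = 145 − 5(Ps − 6) = 175 - 5Ps. Setting this equal to supply: 175 - 5Ps = -51 + 9Ps, so Ps = 113/7.
Buyers pay Pb = 113/7 − 6 = 71/7; x' = -51 + 9·(113/7) = 660/7.
The subsidy expands output by 660/7 − 75 = 135/7 past the efficient level; on those units the gap between marginal cost and willingness to pay runs from 0 up to 6.
DWL = ½ × 6 × 135/7 = 405/7.

Deadweight loss = 405/7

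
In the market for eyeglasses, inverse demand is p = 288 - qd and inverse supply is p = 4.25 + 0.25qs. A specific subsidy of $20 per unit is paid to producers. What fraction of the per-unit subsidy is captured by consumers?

Pre-subsidy: 288 - q = 4.25 + 0.25q gives q* = 227 and p* = 61.
With the subsidy, sellers receive ps = pb + 20 for each unit, where pb is the price buyers pay.
On the curves, pb = 288 - q and ps = 4.25 + 0.25q; the wedge ps − pb = 20 gives 4.25 + 0.25q − (288 - q) = 20, so q' = 243.
Then pb = 288 − 1·243 = 45 and ps = 4.25 + 0.25·243 = 65.
Buyers' price falls by p* − pb = 61 − 45 = 16; sellers' price rises by ps − p* = 65 − 61 = 4.
So consumers capture 16/20 = 0.8 of each unit of subsidy.

Consumer share = 0.8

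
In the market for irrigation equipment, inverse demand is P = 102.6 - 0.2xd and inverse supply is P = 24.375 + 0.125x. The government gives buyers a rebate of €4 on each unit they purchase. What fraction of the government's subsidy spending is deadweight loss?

DWL / government spending = 80/3289

Pre-subsidy: 102.6 - 0.2x = 24.375 + 0.125x gives x* = 3129/13 and P* = 708/13.
With the rebate, buyers effectively pay Pb = Ps − 4, where Ps is the price sellers receive.
On the curves, Pb = 102.6 - 0.2x and Ps = 24.375 + 0.125x; the wedge Ps − Pb = 4 gives 24.375 + 0.125x − (102.6 - 0.2x) = 4, so x' = 253.
Then Pb = 102.6 − 0.2·253 = 52 and Ps = 24.375 + 0.125·253 = 56.
ΔCS = ½(3129/13 + 253)(708/13 − 52) = 102688/169; ΔPS = ½(3129/13 + 253)(56 − 708/13) = 64180/169.
Government spending = 4 × 253 = 1012.
DWL = ½ × 4 × (253 − 3129/13) = 320/13; fraction = (320/13) / 1012 = 80/3289.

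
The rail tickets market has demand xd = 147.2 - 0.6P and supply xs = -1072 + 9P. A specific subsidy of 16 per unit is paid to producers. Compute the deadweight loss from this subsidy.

Deadweight loss = 72

Pre-subsidy: 147.2 - 0.6P = -1072 + 9P gives P* = 127, x* = 71.
With the subsidy, sellers receive Ps = Pb + 16 for each unit, where Pb is the price buyers pay.
Supply in terms of Pb becomes xs = -1072 + 9(Pb + 16) = -928 + 9Pb. Setting this equal to demand: 147.2 - 0.6Pb = -928 + 9Pb, so Pb = 112.
Sellers receive Ps = 112 + 16 = 128; x' = 147.2 − 0.6·112 = 80.
The subsidy expands output by 80 − 71 = 9 past the efficient level; on those units the gap between marginal cost and willingness to pay runs from 0 up to 16.
DWL = ½ × 16 × 9 = 72.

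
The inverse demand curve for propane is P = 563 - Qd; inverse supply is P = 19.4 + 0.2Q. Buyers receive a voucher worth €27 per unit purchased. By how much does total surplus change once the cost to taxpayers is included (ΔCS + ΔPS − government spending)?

Pre-subsidy: 563 - Q = 19.4 + 0.2Q gives Q* = 453 and P* = 110.
With the rebate, buyers effectively pay Pb = Ps − 27, where Ps is the price sellers receive.
On the curves, Pb = 563 - Q and Ps = 19.4 + 0.2Q; the wedge Ps − Pb = 27 gives 19.4 + 0.2Q − (563 - Q) = 27, so Q' = 475.5.
Then Pb = 563 − 1·475.5 = 87.5 and Ps = 19.4 + 0.2·475.5 = 114.5.
ΔCS = ½(453 + 475.5)(110 − 87.5) = 10445.625; ΔPS = ½(453 + 475.5)(114.5 − 110) = 2089.125.
Government spending = 27 × 475.5 = 12838.5.
Net change = 10445.625 + 2089.125 − 12838.5 = -303.75. The loss equals the DWL triangle ½·27·22.5.

Net change in total surplus = -€303.75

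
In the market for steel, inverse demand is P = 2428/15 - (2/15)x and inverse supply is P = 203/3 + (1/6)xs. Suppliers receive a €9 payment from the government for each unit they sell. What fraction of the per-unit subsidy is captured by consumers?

Consumer share = 4/9

Pre-subsidy: 2428/15 - (2/15)x = 203/3 + (1/6)x gives x* = 314 and P* = 120.
With the subsidy, sellers receive Ps = Pb + 9 for each unit, where Pb is the price buyers pay.
On the curves, Pb = 2428/15 - (2/15)x and Ps = 203/3 + (1/6)x; the wedge Ps − Pb = 9 gives 203/3 + (1/6)x − (2428/15 - (2/15)x) = 9, so x' = 344.
Then Pb = 2428/15 − (2/15)·344 = 116 and Ps = 203/3 + (1/6)·344 = 125.
Buyers' price falls by P* − Pb = 120 − 116 = 4; sellers' price rises by Ps − P* = 125 − 120 = 5.
So consumers capture 4/9 = 4/9 of each unit of subsidy.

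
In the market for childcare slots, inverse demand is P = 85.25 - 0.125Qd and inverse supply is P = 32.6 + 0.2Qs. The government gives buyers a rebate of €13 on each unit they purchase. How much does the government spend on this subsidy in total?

Government cost = €2626

Pre-subsidy: 85.25 - 0.125Q = 32.6 + 0.2Q gives Q* = 162 and P* = 65.
With the rebate, buyers effectively pay Pb = Ps − 13, where Ps is the price sellers receive.
On the curves, Pb = 85.25 - 0.125Q and Ps = 32.6 + 0.2Q; the wedge Ps − Pb = 13 gives 32.6 + 0.2Q − (85.25 - 0.125Q) = 13, so Q' = 202.
Then Pb = 85.25 − 0.125·202 = 60 and Ps = 32.6 + 0.2·202 = 73.
Government outlay = subsidy × quantity = 13 × 202 = 2626.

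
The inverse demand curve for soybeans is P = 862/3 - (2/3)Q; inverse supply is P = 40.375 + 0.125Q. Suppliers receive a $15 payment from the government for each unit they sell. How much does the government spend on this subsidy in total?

Government cost = 94305/19

Pre-subsidy: 862/3 - (2/3)Q = 40.375 + 0.125Q gives Q* = 5927/19 and P* = 1508/19.
With the subsidy, sellers receive Ps = Pb + 15 for each unit, where Pb is the price buyers pay.
On the curves, Pb = 862/3 - (2/3)Q and Ps = 40.375 + 0.125Q; the wedge Ps − Pb = 15 gives 40.375 + 0.125Q − (862/3 - (2/3)Q) = 15, so Q' = 6287/19.
Then Pb = 862/3 − (2/3)·(6287/19) = 1268/19 and Ps = 40.375 + 0.125·(6287/19) = 1553/19.
Government outlay = subsidy × quantity = 15 × 6287/19 = 94305/19.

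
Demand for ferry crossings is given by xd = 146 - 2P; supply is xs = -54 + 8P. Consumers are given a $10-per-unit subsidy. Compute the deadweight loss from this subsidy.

Pre-subsidy: 146 - 2P = -54 + 8P gives P* = 20, x* = 106.
With the rebate, buyers effectively pay Pb = Ps − 10, where Ps is the price sellers receive.
Demand in terms of Ps becomes xd = 146 − 2(Ps − 10) = 166 - 2Ps. Setting this equal to supply: 166 - 2Ps = -54 + 8Ps, so Ps = 22.
Buyers pay Pb = 22 − 10 = 12; x' = -54 + 8·22 = 122.
The subsidy expands output by 122 − 106 = 16 past the efficient level; on those units the gap between marginal cost and willingness to pay runs from 0 up to 10.
DWL = ½ × 10 × 16 = 80.

Deadweight loss = $80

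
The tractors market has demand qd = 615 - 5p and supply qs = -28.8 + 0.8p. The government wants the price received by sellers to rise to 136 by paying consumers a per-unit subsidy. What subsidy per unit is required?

At a seller price of 136, quantity supplied is -28.8 + 0.8·136 = 80.
Buyers absorb 80 only when they pay pb with 615 − 5·pb = 80, i.e. pb = 107.
s = ps − pb = 136 − 107 = 29.

Required subsidy s = 29 per unit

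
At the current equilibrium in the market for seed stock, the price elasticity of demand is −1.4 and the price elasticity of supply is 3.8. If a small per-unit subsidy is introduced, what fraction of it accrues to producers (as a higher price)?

For a small subsidy around the equilibrium, the benefit split depends on the relative slopes, which at a point are proportional to the elasticities.
Buyer share = εs/(εs + |εd|) = 3.8/(3.8 + 1.4) = 19/26; seller share = |εd|/(εs + |εd|) = 7/26.
So producers capture 7/26 of the subsidy.

Producer share = 7/26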